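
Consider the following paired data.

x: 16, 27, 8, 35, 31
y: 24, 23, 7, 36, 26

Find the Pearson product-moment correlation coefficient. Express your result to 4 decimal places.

0.8874

n = 5, Σx = 117, Σy = 116, Σx² = 3235, Σy² = 3126, Σxy = 3127
nΣxy − ΣxΣy = 15635 − 13572 = 2063
nΣx² − (Σx)² = 16175 − 13689 = 2486; nΣy² − (Σy)² = 15630 − 13456 = 2174
r = 2063 / √(2486 × 2174) = 2063 / 2324.7718 ≈ 0.8874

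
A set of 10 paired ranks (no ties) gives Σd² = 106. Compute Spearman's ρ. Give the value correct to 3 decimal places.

0.358

ρ = 1 − 6Σd² / [n(n²−1)] = 1 − 6×106 / (10×99)
  = 1 − 636/990 = 1 − 0.6424 ≈ 0.358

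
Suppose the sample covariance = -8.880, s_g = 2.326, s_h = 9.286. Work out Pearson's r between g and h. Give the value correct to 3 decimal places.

-0.411

r = Cov(g,h) / (s_g · s_h) = -8.880 / (2.326 × 9.286)
  = -8.880 / 21.5992 ≈ -0.411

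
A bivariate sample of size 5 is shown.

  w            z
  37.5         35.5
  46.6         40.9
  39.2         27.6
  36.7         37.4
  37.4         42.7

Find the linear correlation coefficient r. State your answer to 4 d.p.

n = 5, Σw = 197.4, Σz = 184.1, Σw² = 7860.1, Σz² = 6916.87, Σwz = 7288.67
nΣwz − ΣwΣz = 36443.35 − 36341.34 = 102.01
nΣw² − (Σw)² = 39300.5 − 38966.76 = 333.74; nΣz² − (Σz)² = 34584.35 − 33892.81 = 691.54
r = 102.01 / √(333.74 × 691.54) = 102.01 / 480.4108 ≈ 0.2123

0.2123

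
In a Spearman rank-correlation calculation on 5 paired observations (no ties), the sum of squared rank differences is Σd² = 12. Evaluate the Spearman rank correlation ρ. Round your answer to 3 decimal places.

ρ = 1 − 6Σd² / [n(n²−1)] = 1 − 6×12 / (5×24)
  = 1 − 72/120 = 1 − 0.6000 ≈ 0.400

0.400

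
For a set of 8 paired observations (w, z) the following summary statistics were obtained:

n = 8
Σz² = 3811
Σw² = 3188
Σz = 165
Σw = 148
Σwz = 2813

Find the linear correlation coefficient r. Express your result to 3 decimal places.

r = (nΣwz − ΣwΣz) / √[(nΣw² − (Σw)²)(nΣz² − (Σz)²)]
Numerator: 8×2813 − 148×165 = -1916
Denominator: √[(25504 − 21904)(30488 − 27225)] = √[3600 × 3263] = 3427.3605
r = -1916 / 3427.3605 ≈ -0.559

-0.559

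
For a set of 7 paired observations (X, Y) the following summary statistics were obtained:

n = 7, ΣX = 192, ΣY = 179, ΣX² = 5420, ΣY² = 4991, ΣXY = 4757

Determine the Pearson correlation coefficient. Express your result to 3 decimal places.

-0.606

r = (nΣXY − ΣXΣY) / √[(nΣX² − (ΣX)²)(nΣY² − (ΣY)²)]
Numerator: 7×4757 − 192×179 = -1069
Denominator: √[(37940 − 36864)(34937 − 32041)] = √[1076 × 2896] = 1765.2467
r = -1069 / 1765.2467 ≈ -0.606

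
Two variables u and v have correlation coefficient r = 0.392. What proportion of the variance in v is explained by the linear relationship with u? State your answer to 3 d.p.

0.154

r² = (0.392)² = 0.154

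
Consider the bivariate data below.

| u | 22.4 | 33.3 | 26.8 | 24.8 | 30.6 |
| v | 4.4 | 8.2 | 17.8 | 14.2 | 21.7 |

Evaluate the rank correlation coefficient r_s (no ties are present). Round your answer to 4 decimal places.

Rank u: 1, 5, 3, 2, 4
Rank v: 1, 2, 4, 3, 5
d = rank(u) − rank(v): 0, 3, -1, -1, -1; Σd² = 12
ρ = 1 − 6Σd² / [n(n²−1)] = 1 − 6×12 / (5×24) = 1 − 72/120 ≈ 0.4000

0.4000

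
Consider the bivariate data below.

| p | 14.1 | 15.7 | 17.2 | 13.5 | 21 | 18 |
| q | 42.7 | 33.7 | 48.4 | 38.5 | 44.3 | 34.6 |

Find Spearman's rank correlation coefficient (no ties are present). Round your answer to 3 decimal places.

Rank p: 2, 3, 4, 1, 6, 5
Rank q: 4, 1, 6, 3, 5, 2
d = rank(p) − rank(q): -2, 2, -2, -2, 1, 3; Σd² = 26
ρ = 1 − 6Σd² / [n(n²−1)] = 1 − 6×26 / (6×35) = 1 − 156/210 ≈ 0.257

0.257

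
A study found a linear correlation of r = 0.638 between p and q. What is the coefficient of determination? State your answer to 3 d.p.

0.407

r² = (0.638)² = 0.407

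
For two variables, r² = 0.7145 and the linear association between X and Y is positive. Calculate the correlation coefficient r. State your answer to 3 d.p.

0.845

|r| = √0.7145 = 0.845
The association is positive, so r = 0.845.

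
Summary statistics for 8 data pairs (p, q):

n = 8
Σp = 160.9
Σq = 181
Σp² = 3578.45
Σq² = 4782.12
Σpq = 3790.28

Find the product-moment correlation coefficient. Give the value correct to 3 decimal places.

r = (nΣpq − ΣpΣq) / √[(nΣp² − (Σp)²)(nΣq² − (Σq)²)]
Numerator: 8×3790.28 − 160.9×181 = 1199.34
Denominator: √[(28627.6 − 25888.81)(38256.96 − 32761)] = √[2738.79 × 5495.96] = 3879.7268
r = 1199.34 / 3879.7268 ≈ 0.309

0.309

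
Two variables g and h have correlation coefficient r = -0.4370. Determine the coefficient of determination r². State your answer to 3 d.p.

r² = (-0.4370)² = 0.191

0.191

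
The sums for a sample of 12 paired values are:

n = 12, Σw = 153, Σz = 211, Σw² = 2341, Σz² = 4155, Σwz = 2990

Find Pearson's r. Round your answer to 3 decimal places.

r = (nΣwz − ΣwΣz) / √[(nΣw² − (Σw)²)(nΣz² − (Σz)²)]
Numerator: 12×2990 − 153×211 = 3597
Denominator: √[(28092 − 23409)(49860 − 44521)] = √[4683 × 5339] = 5000.2537
r = 3597 / 5000.2537 ≈ 0.719

0.719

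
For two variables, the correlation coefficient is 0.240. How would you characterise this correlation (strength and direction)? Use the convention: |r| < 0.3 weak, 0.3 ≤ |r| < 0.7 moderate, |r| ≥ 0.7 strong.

weak positive

r = 0.240 > 0 so the relationship is positive.
|r| = 0.240, which falls in the weak range.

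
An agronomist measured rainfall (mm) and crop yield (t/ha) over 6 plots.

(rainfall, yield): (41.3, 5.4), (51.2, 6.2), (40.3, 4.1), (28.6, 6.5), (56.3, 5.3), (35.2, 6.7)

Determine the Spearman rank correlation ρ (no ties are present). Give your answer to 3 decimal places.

Rank rainfall: 4, 5, 3, 1, 6, 2
Rank yield: 3, 4, 1, 5, 2, 6
d = rank(rainfall) − rank(yield): 1, 1, 2, -4, 4, -4; Σd² = 54
ρ = 1 − 6Σd² / [n(n²−1)] = 1 − 6×54 / (6×35) = 1 − 324/210 ≈ -0.543

-0.543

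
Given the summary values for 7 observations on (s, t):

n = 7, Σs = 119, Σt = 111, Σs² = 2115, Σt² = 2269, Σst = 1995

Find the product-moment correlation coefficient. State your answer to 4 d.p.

r = (nΣst − ΣsΣt) / √[(nΣs² − (Σs)²)(nΣt² − (Σt)²)]
Numerator: 7×1995 − 119×111 = 756
Denominator: √[(14805 − 14161)(15883 − 12321)] = √[644 × 3562] = 1514.5719
r = 756 / 1514.5719 ≈ 0.4992

0.4992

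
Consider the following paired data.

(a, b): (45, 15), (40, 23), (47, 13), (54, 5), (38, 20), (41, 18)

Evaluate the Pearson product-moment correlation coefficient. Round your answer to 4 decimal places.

n = 6, Σa = 265, Σb = 94, Σa² = 11875, Σb² = 1672, Σab = 3974
nΣab − ΣaΣb = 23844 − 24910 = -1066
nΣa² − (Σa)² = 71250 − 70225 = 1025; nΣb² − (Σb)² = 10032 − 8836 = 1196
r = -1066 / √(1025 × 1196) = -1066 / 1107.2037 ≈ -0.9628

-0.9628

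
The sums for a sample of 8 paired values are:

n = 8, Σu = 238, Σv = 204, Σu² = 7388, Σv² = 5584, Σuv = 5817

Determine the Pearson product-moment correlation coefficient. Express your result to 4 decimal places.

r = (nΣuv − ΣuΣv) / √[(nΣu² − (Σu)²)(nΣv² − (Σv)²)]
Numerator: 8×5817 − 238×204 = -2016
Denominator: √[(59104 − 56644)(44672 − 41616)] = √[2460 × 3056] = 2741.8534
r = -2016 / 2741.8534 ≈ -0.7353

-0.7353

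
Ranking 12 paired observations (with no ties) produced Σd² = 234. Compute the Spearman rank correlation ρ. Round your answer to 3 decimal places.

ρ = 1 − 6Σd² / [n(n²−1)] = 1 − 6×234 / (12×143)
  = 1 − 1404/1716 = 1 − 0.8182 ≈ 0.182

0.182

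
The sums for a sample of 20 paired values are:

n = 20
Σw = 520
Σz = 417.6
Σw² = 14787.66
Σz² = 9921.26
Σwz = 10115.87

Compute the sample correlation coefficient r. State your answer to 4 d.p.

-0.6009

r = (nΣwz − ΣwΣz) / √[(nΣw² − (Σw)²)(nΣz² − (Σz)²)]
Numerator: 20×10115.87 − 520×417.6 = -14834.6
Denominator: √[(295753.2 − 270400)(198425.2 − 174389.76)] = √[25353.2 × 24035.44] = 24685.5285
r = -14834.6 / 24685.5285 ≈ -0.6009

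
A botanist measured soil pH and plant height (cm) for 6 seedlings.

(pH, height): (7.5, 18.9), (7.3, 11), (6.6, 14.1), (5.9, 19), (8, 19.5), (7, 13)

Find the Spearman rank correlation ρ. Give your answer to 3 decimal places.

0.200

Rank pH: 5, 4, 2, 1, 6, 3
Rank height: 4, 1, 3, 5, 6, 2
d = rank(pH) − rank(height): 1, 3, -1, -4, 0, 1; Σd² = 28
ρ = 1 − 6Σd² / [n(n²−1)] = 1 − 6×28 / (6×35) = 1 − 168/210 ≈ 0.200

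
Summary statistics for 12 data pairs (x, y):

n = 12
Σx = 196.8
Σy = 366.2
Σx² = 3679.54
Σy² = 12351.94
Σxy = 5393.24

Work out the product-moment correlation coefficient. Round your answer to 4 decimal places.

r = (nΣxy − ΣxΣy) / √[(nΣx² − (Σx)²)(nΣy² − (Σy)²)]
Numerator: 12×5393.24 − 196.8×366.2 = -7349.28
Denominator: √[(44154.48 − 38730.24)(148223.28 − 134102.44)] = √[5424.24 × 14120.84] = 8751.8470
r = -7349.28 / 8751.8470 ≈ -0.8397

-0.8397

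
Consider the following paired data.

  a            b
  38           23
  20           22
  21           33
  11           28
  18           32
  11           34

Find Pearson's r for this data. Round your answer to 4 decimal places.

-0.5678

n = 6, Σa = 119, Σb = 172, Σa² = 2851, Σb² = 5066, Σab = 3265
nΣab − ΣaΣb = 19590 − 20468 = -878
nΣa² − (Σa)² = 17106 − 14161 = 2945; nΣb² − (Σb)² = 30396 − 29584 = 812
r = -878 / √(2945 × 812) = -878 / 1546.3958 ≈ -0.5678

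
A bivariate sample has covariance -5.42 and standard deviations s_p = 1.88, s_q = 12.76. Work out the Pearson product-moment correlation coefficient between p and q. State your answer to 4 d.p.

r = Cov(p,q) / (s_p · s_q) = -5.42 / (1.88 × 12.76)
  = -5.42 / 23.9888 ≈ -0.2259

-0.2259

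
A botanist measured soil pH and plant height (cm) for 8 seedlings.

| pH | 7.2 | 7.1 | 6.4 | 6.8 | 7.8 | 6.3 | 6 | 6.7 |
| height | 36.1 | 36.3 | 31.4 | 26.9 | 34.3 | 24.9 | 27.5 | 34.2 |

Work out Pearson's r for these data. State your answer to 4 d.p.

0.6866

n = 8, Σx = 54.3, Σy = 251.6, Σx² = 370.87, Σy² = 8052.86, Σxy = 1720.08
nΣxy − ΣxΣy = 13760.64 − 13661.88 = 98.76
nΣx² − (Σx)² = 2966.96 − 2948.49 = 18.47; nΣy² − (Σy)² = 64422.88 − 63302.56 = 1120.32
r = 98.76 / √(18.47 × 1120.32) = 98.76 / 143.8482 ≈ 0.6866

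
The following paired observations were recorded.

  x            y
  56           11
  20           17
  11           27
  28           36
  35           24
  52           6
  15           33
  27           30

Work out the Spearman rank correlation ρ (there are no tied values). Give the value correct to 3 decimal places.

-0.548

Rank x: 8, 3, 1, 5, 6, 7, 2, 4
Rank y: 2, 3, 5, 8, 4, 1, 7, 6
d = rank(x) − rank(y): 6, 0, -4, -3, 2, 6, -5, -2; Σd² = 130
ρ = 1 − 6Σd² / [n(n²−1)] = 1 − 6×130 / (8×63) = 1 − 780/504 ≈ -0.548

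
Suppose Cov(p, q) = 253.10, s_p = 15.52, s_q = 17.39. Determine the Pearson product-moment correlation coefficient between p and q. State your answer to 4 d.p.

0.9378

r = Cov(p,q) / (s_p · s_q) = 253.10 / (15.52 × 17.39)
  = 253.10 / 269.8928 ≈ 0.9378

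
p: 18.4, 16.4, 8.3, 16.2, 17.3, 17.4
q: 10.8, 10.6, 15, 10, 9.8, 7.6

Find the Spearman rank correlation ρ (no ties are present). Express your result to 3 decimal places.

Rank p: 6, 3, 1, 2, 4, 5
Rank q: 5, 4, 6, 3, 2, 1
d = rank(p) − rank(q): 1, -1, -5, -1, 2, 4; Σd² = 48
ρ = 1 − 6Σd² / [n(n²−1)] = 1 − 6×48 / (6×35) = 1 − 288/210 ≈ -0.371

-0.371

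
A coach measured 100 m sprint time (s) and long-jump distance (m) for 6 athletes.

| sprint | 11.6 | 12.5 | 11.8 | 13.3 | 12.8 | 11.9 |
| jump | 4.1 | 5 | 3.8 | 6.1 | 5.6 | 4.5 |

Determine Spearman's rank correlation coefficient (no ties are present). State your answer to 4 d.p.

0.9429

Rank sprint: 1, 4, 2, 6, 5, 3
Rank jump: 2, 4, 1, 6, 5, 3
d = rank(sprint) − rank(jump): -1, 0, 1, 0, 0, 0; Σd² = 2
ρ = 1 − 6Σd² / [n(n²−1)] = 1 − 6×2 / (6×35) = 1 − 12/210 ≈ 0.9429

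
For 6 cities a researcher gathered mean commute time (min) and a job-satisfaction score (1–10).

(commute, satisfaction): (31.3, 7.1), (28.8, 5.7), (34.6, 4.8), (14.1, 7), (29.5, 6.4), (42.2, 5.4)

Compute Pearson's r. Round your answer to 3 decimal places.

-0.640

n = 6, Σx = 180.5, Σy = 36.4, Σx² = 5856.19, Σy² = 225.06, Σxy = 1067.85
nΣxy − ΣxΣy = 6407.1 − 6570.2 = -163.1
nΣx² − (Σx)² = 35137.14 − 32580.25 = 2556.89; nΣy² − (Σy)² = 1350.36 − 1324.96 = 25.4
r = -163.1 / √(2556.89 × 25.4) = -163.1 / 254.8431 ≈ -0.640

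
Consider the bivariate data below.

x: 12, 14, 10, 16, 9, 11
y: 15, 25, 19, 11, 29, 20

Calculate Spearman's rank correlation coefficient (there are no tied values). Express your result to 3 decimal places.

Rank x: 4, 5, 2, 6, 1, 3
Rank y: 2, 5, 3, 1, 6, 4
d = rank(x) − rank(y): 2, 0, -1, 5, -5, -1; Σd² = 56
ρ = 1 − 6Σd² / [n(n²−1)] = 1 − 6×56 / (6×35) = 1 − 336/210 ≈ -0.600

-0.600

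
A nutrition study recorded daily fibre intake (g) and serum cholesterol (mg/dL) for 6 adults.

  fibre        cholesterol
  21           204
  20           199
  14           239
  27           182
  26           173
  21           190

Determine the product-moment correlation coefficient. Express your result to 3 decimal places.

n = 6, Σx = 129, Σy = 1187, Σx² = 2883, Σy² = 237491, Σxy = 25012
nΣxy − ΣxΣy = 150072 − 153123 = -3051
nΣx² − (Σx)² = 17298 − 16641 = 657; nΣy² − (Σy)² = 1424946 − 1408969 = 15977
r = -3051 / √(657 × 15977) = -3051 / 3239.8903 ≈ -0.942

-0.942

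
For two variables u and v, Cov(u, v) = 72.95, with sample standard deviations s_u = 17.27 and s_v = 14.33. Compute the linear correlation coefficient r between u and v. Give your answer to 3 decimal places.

0.295

r = Cov(u,v) / (s_u · s_v) = 72.95 / (17.27 × 14.33)
  = 72.95 / 247.4791 ≈ 0.295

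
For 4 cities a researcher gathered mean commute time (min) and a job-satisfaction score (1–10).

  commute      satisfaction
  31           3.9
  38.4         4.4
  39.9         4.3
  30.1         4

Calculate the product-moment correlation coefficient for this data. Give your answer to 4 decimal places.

0.9268

n = 4, Σx = 139.4, Σy = 16.6, Σx² = 4933.58, Σy² = 69.06, Σxy = 581.83
nΣxy − ΣxΣy = 2327.32 − 2314.04 = 13.28
nΣx² − (Σx)² = 19734.32 − 19432.36 = 301.96; nΣy² − (Σy)² = 276.24 − 275.56 = 0.68
r = 13.28 / √(301.96 × 0.68) = 13.28 / 14.3294 ≈ 0.9268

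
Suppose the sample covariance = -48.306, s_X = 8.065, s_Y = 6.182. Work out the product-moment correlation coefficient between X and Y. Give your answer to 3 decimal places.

r = Cov(X,Y) / (s_X · s_Y) = -48.306 / (8.065 × 6.182)
  = -48.306 / 49.8578 ≈ -0.969

-0.969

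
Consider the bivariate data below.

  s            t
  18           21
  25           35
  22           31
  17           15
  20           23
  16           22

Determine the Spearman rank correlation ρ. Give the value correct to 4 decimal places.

0.8286

Rank s: 3, 6, 5, 2, 4, 1
Rank t: 2, 6, 5, 1, 4, 3
d = rank(s) − rank(t): 1, 0, 0, 1, 0, -2; Σd² = 6
ρ = 1 − 6Σd² / [n(n²−1)] = 1 − 6×6 / (6×35) = 1 − 36/210 ≈ 0.8286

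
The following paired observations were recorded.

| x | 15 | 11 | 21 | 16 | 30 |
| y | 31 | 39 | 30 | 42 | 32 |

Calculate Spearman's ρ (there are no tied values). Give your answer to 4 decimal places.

-0.3000

Rank x: 2, 1, 4, 3, 5
Rank y: 2, 4, 1, 5, 3
d = rank(x) − rank(y): 0, -3, 3, -2, 2; Σd² = 26
ρ = 1 − 6Σd² / [n(n²−1)] = 1 − 6×26 / (5×24) = 1 − 156/120 ≈ -0.3000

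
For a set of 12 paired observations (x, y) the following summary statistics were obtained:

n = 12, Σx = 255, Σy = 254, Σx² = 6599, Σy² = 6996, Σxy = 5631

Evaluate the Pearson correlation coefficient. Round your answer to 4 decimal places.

0.1689

r = (nΣxy − ΣxΣy) / √[(nΣx² − (Σx)²)(nΣy² − (Σy)²)]
Numerator: 12×5631 − 255×254 = 2802
Denominator: √[(79188 − 65025)(83952 − 64516)] = √[14163 × 19436] = 16591.3251
r = 2802 / 16591.3251 ≈ 0.1689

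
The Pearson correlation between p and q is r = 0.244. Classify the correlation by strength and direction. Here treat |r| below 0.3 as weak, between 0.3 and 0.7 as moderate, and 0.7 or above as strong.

r = 0.244 > 0 so the relationship is positive.
|r| = 0.244, which falls in the weak range.

weak positive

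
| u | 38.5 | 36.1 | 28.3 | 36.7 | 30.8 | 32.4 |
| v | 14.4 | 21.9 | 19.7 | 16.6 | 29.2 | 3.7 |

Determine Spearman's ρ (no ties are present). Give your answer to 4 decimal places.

-0.4286

Rank u: 6, 4, 1, 5, 2, 3
Rank v: 2, 5, 4, 3, 6, 1
d = rank(u) − rank(v): 4, -1, -3, 2, -4, 2; Σd² = 50
ρ = 1 − 6Σd² / [n(n²−1)] = 1 − 6×50 / (6×35) = 1 − 300/210 ≈ -0.4286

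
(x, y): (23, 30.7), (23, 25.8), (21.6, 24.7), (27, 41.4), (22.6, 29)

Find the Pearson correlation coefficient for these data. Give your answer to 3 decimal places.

0.958

n = 5, Σx = 117.2, Σy = 151.6, Σx² = 2764.32, Σy² = 4773.18, Σxy = 3606.22
nΣxy − ΣxΣy = 18031.1 − 17767.52 = 263.58
nΣx² − (Σx)² = 13821.6 − 13735.84 = 85.76; nΣy² − (Σy)² = 23865.9 − 22982.56 = 883.34
r = 263.58 / √(85.76 × 883.34) = 263.58 / 275.2367 ≈ 0.958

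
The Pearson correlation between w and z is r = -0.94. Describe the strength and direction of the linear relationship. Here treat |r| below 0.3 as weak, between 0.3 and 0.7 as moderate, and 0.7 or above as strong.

r = -0.94 < 0 so the relationship is negative.
|r| = 0.94, which falls in the strong range.

strong negative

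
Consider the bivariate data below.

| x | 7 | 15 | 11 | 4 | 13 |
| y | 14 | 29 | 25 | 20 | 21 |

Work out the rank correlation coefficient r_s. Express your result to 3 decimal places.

Rank x: 2, 5, 3, 1, 4
Rank y: 1, 5, 4, 2, 3
d = rank(x) − rank(y): 1, 0, -1, -1, 1; Σd² = 4
ρ = 1 − 6Σd² / [n(n²−1)] = 1 − 6×4 / (5×24) = 1 − 24/120 ≈ 0.800

0.800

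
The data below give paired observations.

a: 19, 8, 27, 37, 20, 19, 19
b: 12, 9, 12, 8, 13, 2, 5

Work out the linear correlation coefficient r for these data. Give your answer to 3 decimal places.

n = 7, Σa = 149, Σb = 61, Σa² = 3645, Σb² = 631, Σab = 1313
nΣab − ΣaΣb = 9191 − 9089 = 102
nΣa² − (Σa)² = 25515 − 22201 = 3314; nΣb² − (Σb)² = 4417 − 3721 = 696
r = 102 / √(3314 × 696) = 102 / 1518.7310 ≈ 0.067

0.067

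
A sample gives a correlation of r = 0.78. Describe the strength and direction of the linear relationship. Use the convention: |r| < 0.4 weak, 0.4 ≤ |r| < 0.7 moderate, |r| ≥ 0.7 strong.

r = 0.78 > 0 so the relationship is positive.
|r| = 0.78, which falls in the strong range.

strong positive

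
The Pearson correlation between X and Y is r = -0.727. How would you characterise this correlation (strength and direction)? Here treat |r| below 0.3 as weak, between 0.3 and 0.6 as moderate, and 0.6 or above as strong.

r = -0.727 < 0 so the relationship is negative.
|r| = 0.727, which falls in the strong range.

strong negative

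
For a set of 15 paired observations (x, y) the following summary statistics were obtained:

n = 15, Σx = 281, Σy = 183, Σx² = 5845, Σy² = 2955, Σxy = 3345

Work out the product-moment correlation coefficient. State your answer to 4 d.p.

-0.1284

r = (nΣxy − ΣxΣy) / √[(nΣx² − (Σx)²)(nΣy² − (Σy)²)]
Numerator: 15×3345 − 281×183 = -1248
Denominator: √[(87675 − 78961)(44325 − 33489)] = √[8714 × 10836] = 9717.2478
r = -1248 / 9717.2478 ≈ -0.1284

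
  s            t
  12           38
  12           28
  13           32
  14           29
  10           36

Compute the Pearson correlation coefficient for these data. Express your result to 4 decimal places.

-0.5675

n = 5, Σs = 61, Σt = 163, Σs² = 753, Σt² = 5389, Σst = 1974
nΣst − ΣsΣt = 9870 − 9943 = -73
nΣs² − (Σs)² = 3765 − 3721 = 44; nΣt² − (Σt)² = 26945 − 26569 = 376
r = -73 / √(44 × 376) = -73 / 128.6235 ≈ -0.5675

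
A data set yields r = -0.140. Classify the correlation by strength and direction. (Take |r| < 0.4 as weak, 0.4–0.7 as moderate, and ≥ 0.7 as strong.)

weak negative

r = -0.140 < 0 so the relationship is negative.
|r| = 0.140, which falls in the weak range.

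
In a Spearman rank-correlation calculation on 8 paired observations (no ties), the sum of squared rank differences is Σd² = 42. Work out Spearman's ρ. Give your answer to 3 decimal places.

ρ = 1 − 6Σd² / [n(n²−1)] = 1 − 6×42 / (8×63)
  = 1 − 252/504 = 1 − 0.5000 ≈ 0.500

0.500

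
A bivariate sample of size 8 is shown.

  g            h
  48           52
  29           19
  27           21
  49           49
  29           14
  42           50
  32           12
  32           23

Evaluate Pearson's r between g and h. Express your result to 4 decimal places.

0.9284

n = 8, Σg = 288, Σh = 240, Σg² = 10928, Σh² = 9276, Σgh = 9641
nΣgh − ΣgΣh = 77128 − 69120 = 8008
nΣg² − (Σg)² = 87424 − 82944 = 4480; nΣh² − (Σh)² = 74208 − 57600 = 16608
r = 8008 / √(4480 × 16608) = 8008 / 8625.7661 ≈ 0.9284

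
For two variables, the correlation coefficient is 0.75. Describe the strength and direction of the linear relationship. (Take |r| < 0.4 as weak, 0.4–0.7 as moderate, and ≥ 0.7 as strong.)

strong positive

r = 0.75 > 0 so the relationship is positive.
|r| = 0.75, which falls in the strong range.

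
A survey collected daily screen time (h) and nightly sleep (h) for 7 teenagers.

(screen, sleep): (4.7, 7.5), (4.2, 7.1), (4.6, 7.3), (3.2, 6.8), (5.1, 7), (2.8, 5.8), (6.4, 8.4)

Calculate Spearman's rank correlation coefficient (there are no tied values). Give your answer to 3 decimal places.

0.786

Rank screen: 5, 3, 4, 2, 6, 1, 7
Rank sleep: 6, 4, 5, 2, 3, 1, 7
d = rank(screen) − rank(sleep): -1, -1, -1, 0, 3, 0, 0; Σd² = 12
ρ = 1 − 6Σd² / [n(n²−1)] = 1 − 6×12 / (7×48) = 1 − 72/336 ≈ 0.786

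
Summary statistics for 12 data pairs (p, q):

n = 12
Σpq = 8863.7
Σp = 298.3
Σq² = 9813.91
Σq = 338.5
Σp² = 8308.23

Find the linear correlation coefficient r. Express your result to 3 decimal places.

0.923

r = (nΣpq − ΣpΣq) / √[(nΣp² − (Σp)²)(nΣq² − (Σq)²)]
Numerator: 12×8863.7 − 298.3×338.5 = 5389.85
Denominator: √[(99698.76 − 88982.89)(117766.92 − 114582.25)] = √[10715.87 × 3184.67] = 5841.7899
r = 5389.85 / 5841.7899 ≈ 0.923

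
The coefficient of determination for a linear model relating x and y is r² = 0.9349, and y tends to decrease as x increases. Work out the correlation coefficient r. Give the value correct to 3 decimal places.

|r| = √0.9349 = 0.967
The association is negative, so r = −0.967.

-0.967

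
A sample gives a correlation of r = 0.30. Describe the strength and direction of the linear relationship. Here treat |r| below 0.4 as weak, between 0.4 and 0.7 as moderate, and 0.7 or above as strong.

r = 0.30 > 0 so the relationship is positive.
|r| = 0.30, which falls in the weak range.

weak positive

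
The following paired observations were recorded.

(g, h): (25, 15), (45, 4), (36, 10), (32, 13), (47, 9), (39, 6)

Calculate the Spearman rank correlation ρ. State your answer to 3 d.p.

-0.829

Rank g: 1, 5, 3, 2, 6, 4
Rank h: 6, 1, 4, 5, 3, 2
d = rank(g) − rank(h): -5, 4, -1, -3, 3, 2; Σd² = 64
ρ = 1 − 6Σd² / [n(n²−1)] = 1 − 6×64 / (6×35) = 1 − 384/210 ≈ -0.829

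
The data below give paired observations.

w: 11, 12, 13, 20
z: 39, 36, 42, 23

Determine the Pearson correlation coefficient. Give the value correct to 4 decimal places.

-0.9076

n = 4, Σw = 56, Σz = 140, Σw² = 834, Σz² = 5110, Σwz = 1867
nΣwz − ΣwΣz = 7468 − 7840 = -372
nΣw² − (Σw)² = 3336 − 3136 = 200; nΣz² − (Σz)² = 20440 − 19600 = 840
r = -372 / √(200 × 840) = -372 / 409.8780 ≈ -0.9076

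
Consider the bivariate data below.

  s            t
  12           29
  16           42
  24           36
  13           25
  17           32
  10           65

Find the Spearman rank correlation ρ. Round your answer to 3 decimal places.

-0.086

Rank s: 2, 4, 6, 3, 5, 1
Rank t: 2, 5, 4, 1, 3, 6
d = rank(s) − rank(t): 0, -1, 2, 2, 2, -5; Σd² = 38
ρ = 1 − 6Σd² / [n(n²−1)] = 1 − 6×38 / (6×35) = 1 − 228/210 ≈ -0.086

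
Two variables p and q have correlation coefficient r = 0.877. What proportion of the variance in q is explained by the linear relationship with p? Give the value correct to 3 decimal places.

r² = (0.877)² = 0.769

0.769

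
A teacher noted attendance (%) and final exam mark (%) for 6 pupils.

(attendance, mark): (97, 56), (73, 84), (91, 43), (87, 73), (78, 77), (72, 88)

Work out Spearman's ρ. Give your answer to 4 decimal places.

Rank attendance: 6, 2, 5, 4, 3, 1
Rank mark: 2, 5, 1, 3, 4, 6
d = rank(attendance) − rank(mark): 4, -3, 4, 1, -1, -5; Σd² = 68
ρ = 1 − 6Σd² / [n(n²−1)] = 1 − 6×68 / (6×35) = 1 − 408/210 ≈ -0.9429

-0.9429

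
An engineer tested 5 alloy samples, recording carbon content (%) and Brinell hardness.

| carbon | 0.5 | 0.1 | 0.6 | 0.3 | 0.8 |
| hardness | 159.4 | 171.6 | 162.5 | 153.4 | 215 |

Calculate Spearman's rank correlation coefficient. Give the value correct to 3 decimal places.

0.400

Rank carbon: 3, 1, 4, 2, 5
Rank hardness: 2, 4, 3, 1, 5
d = rank(carbon) − rank(hardness): 1, -3, 1, 1, 0; Σd² = 12
ρ = 1 − 6Σd² / [n(n²−1)] = 1 − 6×12 / (5×24) = 1 − 72/120 ≈ 0.400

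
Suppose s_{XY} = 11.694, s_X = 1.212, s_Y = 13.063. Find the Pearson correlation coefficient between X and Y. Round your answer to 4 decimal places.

0.7386

r = Cov(X,Y) / (s_X · s_Y) = 11.694 / (1.212 × 13.063)
  = 11.694 / 15.8324 ≈ 0.7386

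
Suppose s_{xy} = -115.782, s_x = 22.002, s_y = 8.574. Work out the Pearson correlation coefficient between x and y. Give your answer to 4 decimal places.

r = Cov(x,y) / (s_x · s_y) = -115.782 / (22.002 × 8.574)
  = -115.782 / 188.6451 ≈ -0.6138

-0.6138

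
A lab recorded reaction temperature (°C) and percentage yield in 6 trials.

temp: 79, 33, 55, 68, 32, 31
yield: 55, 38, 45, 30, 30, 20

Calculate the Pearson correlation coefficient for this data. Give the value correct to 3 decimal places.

n = 6, Σx = 298, Σy = 218, Σx² = 16964, Σy² = 8694, Σxy = 11694
nΣxy − ΣxΣy = 70164 − 64964 = 5200
nΣx² − (Σx)² = 101784 − 88804 = 12980; nΣy² − (Σy)² = 52164 − 47524 = 4640
r = 5200 / √(12980 × 4640) = 5200 / 7760.6185 ≈ 0.670

0.670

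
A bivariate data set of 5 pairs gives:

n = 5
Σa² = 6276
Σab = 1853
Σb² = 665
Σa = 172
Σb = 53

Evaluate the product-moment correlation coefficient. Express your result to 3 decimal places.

0.155

r = (nΣab − ΣaΣb) / √[(nΣa² − (Σa)²)(nΣb² − (Σb)²)]
Numerator: 5×1853 − 172×53 = 149
Denominator: √[(31380 − 29584)(3325 − 2809)] = √[1796 × 516] = 962.6713
r = 149 / 962.6713 ≈ 0.155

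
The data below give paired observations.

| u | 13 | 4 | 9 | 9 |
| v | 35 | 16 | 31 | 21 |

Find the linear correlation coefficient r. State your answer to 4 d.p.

n = 4, Σu = 35, Σv = 103, Σu² = 347, Σv² = 2883, Σuv = 987
nΣuv − ΣuΣv = 3948 − 3605 = 343
nΣu² − (Σu)² = 1388 − 1225 = 163; nΣv² − (Σv)² = 11532 − 10609 = 923
r = 343 / √(163 × 923) = 343 / 387.8776 ≈ 0.8843

0.8843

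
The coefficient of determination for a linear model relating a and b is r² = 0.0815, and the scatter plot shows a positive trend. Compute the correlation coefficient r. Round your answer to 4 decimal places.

0.2855

|r| = √0.0815 = 0.2855
The association is positive, so r = 0.2855.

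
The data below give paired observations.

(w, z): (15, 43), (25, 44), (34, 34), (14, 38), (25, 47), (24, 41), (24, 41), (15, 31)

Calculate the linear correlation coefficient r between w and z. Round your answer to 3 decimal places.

n = 8, Σw = 176, Σz = 319, Σw² = 4204, Σz² = 12917, Σwz = 7041
nΣwz − ΣwΣz = 56328 − 56144 = 184
nΣw² − (Σw)² = 33632 − 30976 = 2656; nΣz² − (Σz)² = 103336 − 101761 = 1575
r = 184 / √(2656 × 1575) = 184 / 2045.2873 ≈ 0.090

0.090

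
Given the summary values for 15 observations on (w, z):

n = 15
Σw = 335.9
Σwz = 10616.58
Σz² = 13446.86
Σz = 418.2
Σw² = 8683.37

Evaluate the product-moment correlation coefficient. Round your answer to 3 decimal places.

0.869

r = (nΣwz − ΣwΣz) / √[(nΣw² − (Σw)²)(nΣz² − (Σz)²)]
Numerator: 15×10616.58 − 335.9×418.2 = 18775.32
Denominator: √[(130250.55 − 112828.81)(201702.9 − 174891.24)] = √[17421.74 × 26811.66] = 21612.6299
r = 18775.32 / 21612.6299 ≈ 0.869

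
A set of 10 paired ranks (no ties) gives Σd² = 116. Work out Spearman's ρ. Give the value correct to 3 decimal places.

ρ = 1 − 6Σd² / [n(n²−1)] = 1 − 6×116 / (10×99)
  = 1 − 696/990 = 1 − 0.7030 ≈ 0.297

0.297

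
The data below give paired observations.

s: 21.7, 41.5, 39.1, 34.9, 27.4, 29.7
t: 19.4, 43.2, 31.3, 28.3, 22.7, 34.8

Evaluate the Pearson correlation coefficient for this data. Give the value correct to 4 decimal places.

n = 6, Σs = 194.3, Σt = 179.7, Σs² = 6572.81, Σt² = 5749.51, Σst = 6080.82
nΣst − ΣsΣt = 36484.92 − 34915.71 = 1569.21
nΣs² − (Σs)² = 39436.86 − 37752.49 = 1684.37; nΣt² − (Σt)² = 34497.06 − 32292.09 = 2204.97
r = 1569.21 / √(1684.37 × 2204.97) = 1569.21 / 1927.1703 ≈ 0.8143

0.8143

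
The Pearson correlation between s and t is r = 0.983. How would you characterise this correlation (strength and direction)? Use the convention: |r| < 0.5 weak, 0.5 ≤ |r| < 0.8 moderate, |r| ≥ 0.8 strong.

r = 0.983 > 0 so the relationship is positive.
|r| = 0.983, which falls in the strong range.

strong positive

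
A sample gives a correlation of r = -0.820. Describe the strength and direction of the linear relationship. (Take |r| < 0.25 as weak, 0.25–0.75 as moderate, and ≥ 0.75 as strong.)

r = -0.820 < 0 so the relationship is negative.
|r| = 0.820, which falls in the strong range.

strong negative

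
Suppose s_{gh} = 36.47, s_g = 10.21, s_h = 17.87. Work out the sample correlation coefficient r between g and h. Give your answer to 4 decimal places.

r = Cov(g,h) / (s_g · s_h) = 36.47 / (10.21 × 17.87)
  = 36.47 / 182.4527 ≈ 0.1999

0.1999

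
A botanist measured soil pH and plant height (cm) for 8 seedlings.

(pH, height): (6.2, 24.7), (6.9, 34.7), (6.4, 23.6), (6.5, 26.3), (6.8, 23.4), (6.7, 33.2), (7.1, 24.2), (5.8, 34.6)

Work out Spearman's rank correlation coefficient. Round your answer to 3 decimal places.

Rank pH: 2, 7, 3, 4, 6, 5, 8, 1
Rank height: 4, 8, 2, 5, 1, 6, 3, 7
d = rank(pH) − rank(height): -2, -1, 1, -1, 5, -1, 5, -6; Σd² = 94
ρ = 1 − 6Σd² / [n(n²−1)] = 1 − 6×94 / (8×63) = 1 − 564/504 ≈ -0.119

-0.119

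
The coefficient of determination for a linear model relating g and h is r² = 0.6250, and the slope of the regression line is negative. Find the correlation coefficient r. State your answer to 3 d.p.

-0.791

|r| = √0.6250 = 0.791
The association is negative, so r = −0.791.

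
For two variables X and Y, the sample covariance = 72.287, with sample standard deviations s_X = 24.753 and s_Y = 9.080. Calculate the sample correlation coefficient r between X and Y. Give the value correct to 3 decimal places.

0.322

r = Cov(X,Y) / (s_X · s_Y) = 72.287 / (24.753 × 9.080)
  = 72.287 / 224.7572 ≈ 0.322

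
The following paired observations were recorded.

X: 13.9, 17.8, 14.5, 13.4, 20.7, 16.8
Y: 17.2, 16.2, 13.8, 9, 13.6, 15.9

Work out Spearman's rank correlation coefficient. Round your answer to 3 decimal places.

0.086

Rank X: 2, 5, 3, 1, 6, 4
Rank Y: 6, 5, 3, 1, 2, 4
d = rank(X) − rank(Y): -4, 0, 0, 0, 4, 0; Σd² = 32
ρ = 1 − 6Σd² / [n(n²−1)] = 1 − 6×32 / (6×35) = 1 − 192/210 ≈ 0.086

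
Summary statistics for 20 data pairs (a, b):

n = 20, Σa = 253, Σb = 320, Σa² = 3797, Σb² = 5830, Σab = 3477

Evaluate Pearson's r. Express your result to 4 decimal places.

r = (nΣab − ΣaΣb) / √[(nΣa² − (Σa)²)(nΣb² − (Σb)²)]
Numerator: 20×3477 − 253×320 = -11420
Denominator: √[(75940 − 64009)(116600 − 102400)] = √[11931 × 14200] = 13016.1515
r = -11420 / 13016.1515 ≈ -0.8774

-0.8774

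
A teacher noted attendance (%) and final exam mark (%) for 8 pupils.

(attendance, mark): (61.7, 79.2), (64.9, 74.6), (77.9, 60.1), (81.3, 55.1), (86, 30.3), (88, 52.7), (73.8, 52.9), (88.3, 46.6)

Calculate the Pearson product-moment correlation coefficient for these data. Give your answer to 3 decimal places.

-0.854

n = 8, Σx = 621.9, Σy = 451.5, Σx² = 49080.33, Σy² = 27151.17, Σxy = 34151.8
nΣxy − ΣxΣy = 273214.4 − 280787.85 = -7573.45
nΣx² − (Σx)² = 392642.64 − 386759.61 = 5883.03; nΣy² − (Σy)² = 217209.36 − 203852.25 = 13357.11
r = -7573.45 / √(5883.03 × 13357.11) = -7573.45 / 8864.5518 ≈ -0.854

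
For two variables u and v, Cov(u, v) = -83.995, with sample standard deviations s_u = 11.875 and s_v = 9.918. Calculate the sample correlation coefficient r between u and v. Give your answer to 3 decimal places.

-0.713

r = Cov(u,v) / (s_u · s_v) = -83.995 / (11.875 × 9.918)
  = -83.995 / 117.7762 ≈ -0.713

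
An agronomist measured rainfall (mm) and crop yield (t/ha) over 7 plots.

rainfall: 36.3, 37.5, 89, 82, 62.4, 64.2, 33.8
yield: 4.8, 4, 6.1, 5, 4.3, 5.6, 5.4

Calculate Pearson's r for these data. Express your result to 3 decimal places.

n = 7, Σx = 405.2, Σy = 35.2, Σx² = 26526.78, Σy² = 180.26, Σxy = 2087.5
nΣxy − ΣxΣy = 14612.5 − 14263.04 = 349.46
nΣx² − (Σx)² = 185687.46 − 164187.04 = 21500.42; nΣy² − (Σy)² = 1261.82 − 1239.04 = 22.78
r = 349.46 / √(21500.42 × 22.78) = 349.46 / 699.8425 ≈ 0.499

0.499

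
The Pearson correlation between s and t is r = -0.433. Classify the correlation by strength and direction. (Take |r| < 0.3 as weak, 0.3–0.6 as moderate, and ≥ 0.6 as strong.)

moderate negative

r = -0.433 < 0 so the relationship is negative.
|r| = 0.433, which falls in the moderate range.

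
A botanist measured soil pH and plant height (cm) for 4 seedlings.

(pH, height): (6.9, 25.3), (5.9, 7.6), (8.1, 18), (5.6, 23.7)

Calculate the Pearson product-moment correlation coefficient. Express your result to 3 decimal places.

n = 4, Σx = 26.5, Σy = 74.6, Σx² = 179.39, Σy² = 1583.54, Σxy = 497.93
nΣxy − ΣxΣy = 1991.72 − 1976.9 = 14.82
nΣx² − (Σx)² = 717.56 − 702.25 = 15.31; nΣy² − (Σy)² = 6334.16 − 5565.16 = 769
r = 14.82 / √(15.31 × 769) = 14.82 / 108.5053 ≈ 0.137

0.137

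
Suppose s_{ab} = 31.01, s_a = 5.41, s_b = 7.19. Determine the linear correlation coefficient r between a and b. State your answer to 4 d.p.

0.7972

r = Cov(a,b) / (s_a · s_b) = 31.01 / (5.41 × 7.19)
  = 31.01 / 38.8979 ≈ 0.7972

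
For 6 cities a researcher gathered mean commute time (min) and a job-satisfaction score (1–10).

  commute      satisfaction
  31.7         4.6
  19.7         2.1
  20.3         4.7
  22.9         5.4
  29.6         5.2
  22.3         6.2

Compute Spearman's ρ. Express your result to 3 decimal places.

Rank commute: 6, 1, 2, 4, 5, 3
Rank satisfaction: 2, 1, 3, 5, 4, 6
d = rank(commute) − rank(satisfaction): 4, 0, -1, -1, 1, -3; Σd² = 28
ρ = 1 − 6Σd² / [n(n²−1)] = 1 − 6×28 / (6×35) = 1 − 168/210 ≈ 0.200

0.200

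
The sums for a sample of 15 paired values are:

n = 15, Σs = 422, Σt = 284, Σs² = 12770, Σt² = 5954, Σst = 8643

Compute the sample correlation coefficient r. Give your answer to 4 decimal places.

r = (nΣst − ΣsΣt) / √[(nΣs² − (Σs)²)(nΣt² − (Σt)²)]
Numerator: 15×8643 − 422×284 = 9797
Denominator: √[(191550 − 178084)(89310 − 80656)] = √[13466 × 8654] = 10795.1269
r = 9797 / 10795.1269 ≈ 0.9075

0.9075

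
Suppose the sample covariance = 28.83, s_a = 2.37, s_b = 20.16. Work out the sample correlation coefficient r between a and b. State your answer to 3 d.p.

0.603

r = Cov(a,b) / (s_a · s_b) = 28.83 / (2.37 × 20.16)
  = 28.83 / 47.7792 ≈ 0.603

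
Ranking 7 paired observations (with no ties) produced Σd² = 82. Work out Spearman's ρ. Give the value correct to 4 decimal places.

-0.4643

ρ = 1 − 6Σd² / [n(n²−1)] = 1 − 6×82 / (7×48)
  = 1 − 492/336 = 1 − 1.46429 ≈ -0.4643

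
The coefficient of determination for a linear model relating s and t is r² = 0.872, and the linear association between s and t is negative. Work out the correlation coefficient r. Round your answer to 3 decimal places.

|r| = √0.872 = 0.934
The association is negative, so r = −0.934.

-0.934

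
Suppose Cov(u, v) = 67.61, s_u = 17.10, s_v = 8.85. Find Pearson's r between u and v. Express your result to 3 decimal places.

0.447

r = Cov(u,v) / (s_u · s_v) = 67.61 / (17.10 × 8.85)
  = 67.61 / 151.3350 ≈ 0.447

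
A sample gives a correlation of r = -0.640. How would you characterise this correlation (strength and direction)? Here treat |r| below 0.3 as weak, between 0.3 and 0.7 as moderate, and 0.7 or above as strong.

moderate negative

r = -0.640 < 0 so the relationship is negative.
|r| = 0.640, which falls in the moderate range.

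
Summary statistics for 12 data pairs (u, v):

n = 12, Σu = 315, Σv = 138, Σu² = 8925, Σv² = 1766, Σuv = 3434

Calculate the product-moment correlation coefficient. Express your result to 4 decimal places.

r = (nΣuv − ΣuΣv) / √[(nΣu² − (Σu)²)(nΣv² − (Σv)²)]
Numerator: 12×3434 − 315×138 = -2262
Denominator: √[(107100 − 99225)(21192 − 19044)] = √[7875 × 2148] = 4112.8457
r = -2262 / 4112.8457 ≈ -0.5500

-0.5500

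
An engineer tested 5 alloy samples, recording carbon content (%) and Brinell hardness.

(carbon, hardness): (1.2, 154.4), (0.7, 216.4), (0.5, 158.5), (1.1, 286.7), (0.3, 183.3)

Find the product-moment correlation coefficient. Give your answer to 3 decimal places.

n = 5, Σx = 3.8, Σy = 999.3, Σx² = 3.48, Σy² = 211586.35, Σxy = 786.37
nΣxy − ΣxΣy = 3931.85 − 3797.34 = 134.51
nΣx² − (Σx)² = 17.4 − 14.44 = 2.96; nΣy² − (Σy)² = 1057931.75 − 998600.49 = 59331.26
r = 134.51 / √(2.96 × 59331.26) = 134.51 / 419.0710 ≈ 0.321

0.321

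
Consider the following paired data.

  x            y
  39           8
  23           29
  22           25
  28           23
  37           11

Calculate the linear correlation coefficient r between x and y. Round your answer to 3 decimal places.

-0.974

n = 5, Σx = 149, Σy = 96, Σx² = 4687, Σy² = 2180, Σxy = 2580
nΣxy − ΣxΣy = 12900 − 14304 = -1404
nΣx² − (Σx)² = 23435 − 22201 = 1234; nΣy² − (Σy)² = 10900 − 9216 = 1684
r = -1404 / √(1234 × 1684) = -1404 / 1441.5464 ≈ -0.974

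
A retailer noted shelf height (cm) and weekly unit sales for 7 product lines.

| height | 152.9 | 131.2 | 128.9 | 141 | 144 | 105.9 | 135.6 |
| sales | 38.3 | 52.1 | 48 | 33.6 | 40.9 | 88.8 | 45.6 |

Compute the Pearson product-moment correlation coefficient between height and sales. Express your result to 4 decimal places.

n = 7, Σx = 939.5, Σy = 347.3, Σx² = 127426.23, Σy² = 19251.87, Σxy = 45093.27
nΣxy − ΣxΣy = 315652.89 − 326288.35 = -10635.46
nΣx² − (Σx)² = 891983.61 − 882660.25 = 9323.36; nΣy² − (Σy)² = 134763.09 − 120617.29 = 14145.8
r = -10635.46 / √(9323.36 × 14145.8) = -10635.46 / 11484.1798 ≈ -0.9261

-0.9261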